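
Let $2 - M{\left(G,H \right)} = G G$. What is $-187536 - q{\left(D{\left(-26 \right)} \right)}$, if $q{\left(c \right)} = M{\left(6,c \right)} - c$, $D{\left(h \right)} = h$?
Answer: $-187528$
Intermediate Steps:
$M{\left(G,H \right)} = 2 - G^{2}$ ($M{\left(G,H \right)} = 2 - G G = 2 - G^{2}$)
$q{\left(c \right)} = -34 - c$ ($q{\left(c \right)} = \left(2 - 6^{2}\right) - c = \left(2 - 36\right) - c = -34 - c$)
$-187536 - q{\left(D{\left(-26 \right)} \right)} = -187536 - \left(-34 - -26\right) = -187536 - \left(-34 + 26\right) = -187536 - -8 = -187536 + 8 = -187528$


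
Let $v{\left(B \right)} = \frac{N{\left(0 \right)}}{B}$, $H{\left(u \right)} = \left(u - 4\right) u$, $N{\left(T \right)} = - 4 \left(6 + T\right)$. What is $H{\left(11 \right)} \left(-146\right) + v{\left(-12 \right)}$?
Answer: $-11240$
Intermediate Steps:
$N{\left(T \right)} = -24 - 4 T$
$H{\left(u \right)} = u \left(-4 + u\right)$ ($H{\left(u \right)} = \left(u - 4\right) u = \left(-4 + u\right) u = u \left(-4 + u\right)$)
$v{\left(B \right)} = - \frac{24}{B}$ ($v{\left(B \right)} = \frac{-24 - 0}{B} = \frac{-24 + 0}{B} = - \frac{24}{B}$)
$H{\left(11 \right)} \left(-146\right) + v{\left(-12 \right)} = 11 \left(-4 + 11\right) \left(-146\right) - \frac{24}{-12} = 11 \cdot 7 \left(-146\right) - -2 = 77 \left(-146\right) + 2 = -11242 + 2 = -11240$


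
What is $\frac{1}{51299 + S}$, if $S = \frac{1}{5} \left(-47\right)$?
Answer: $\frac{5}{256448} \approx 1.9497 \cdot 10^{-5}$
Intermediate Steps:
$S = - \frac{47}{5}$ ($S = \frac{1}{5} \left(-47\right) = - \frac{47}{5} \approx -9.4$)
$\frac{1}{51299 + S} = \frac{1}{51299 - \frac{47}{5}} = \frac{1}{\frac{256448}{5}} = \frac{5}{256448}$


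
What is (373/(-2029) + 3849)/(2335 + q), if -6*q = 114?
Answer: 1952312/1174791 ≈ 1.6618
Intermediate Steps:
q = -19 (q = -⅙*114 = -19)
(373/(-2029) + 3849)/(2335 + q) = (373/(-2029) + 3849)/(2335 - 19) = (373*(-1/2029) + 3849)/2316 = (-373/2029 + 3849)*(1/2316) = (7809248/2029)*(1/2316) = 1952312/1174791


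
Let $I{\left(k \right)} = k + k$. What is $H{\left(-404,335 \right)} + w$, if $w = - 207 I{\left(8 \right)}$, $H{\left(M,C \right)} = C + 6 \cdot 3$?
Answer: $-2959$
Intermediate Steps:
$H{\left(M,C \right)} = 18 + C$ ($H{\left(M,C \right)} = C + 18 = 18 + C$)
$I{\left(k \right)} = 2 k$
$w = -3312$ ($w = - 207 \cdot 2 \cdot 8 = \left(-207\right) 16 = -3312$)
$H{\left(-404,335 \right)} + w = \left(18 + 335\right) - 3312 = 353 - 3312 = -2959$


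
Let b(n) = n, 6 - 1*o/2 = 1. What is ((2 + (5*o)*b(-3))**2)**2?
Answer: 479785216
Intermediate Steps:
o = 10 (o = 12 - 2*1 = 12 - 2 = 10)
((2 + (5*o)*b(-3))**2)**2 = ((2 + (5*10)*(-3))**2)**2 = ((2 + 50*(-3))**2)**2 = ((2 - 150)**2)**2 = ((-148)**2)**2 = 21904**2 = 479785216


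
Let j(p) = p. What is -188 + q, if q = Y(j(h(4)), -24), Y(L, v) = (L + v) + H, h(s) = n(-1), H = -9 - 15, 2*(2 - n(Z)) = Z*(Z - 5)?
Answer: -237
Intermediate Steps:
n(Z) = 2 - Z*(-5 + Z)/2 (n(Z) = 2 - Z*(Z - 5)/2 = 2 - Z*(-5 + Z)/2)
H = -24
h(s) = -1 (h(s) = 2 - ½*(-1)² + (5/2)*(-1) = 2 - ½*1 - 5/2 = 2 - ½ - 5/2 = -1)
Y(L, v) = -24 + L + v (Y(L, v) = (L + v) - 24 = -24 + L + v)
q = -49 (q = -24 - 1 - 24 = -49)
-188 + q = -188 - 49 = -237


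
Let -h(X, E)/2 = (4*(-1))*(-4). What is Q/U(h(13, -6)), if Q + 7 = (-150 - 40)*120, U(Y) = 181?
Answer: -22807/181 ≈ -126.01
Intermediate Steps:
h(X, E) = -32 (h(X, E) = -2*4*(-1)*(-4) = -(-8)*(-4) = -2*16 = -32)
Q = -22807 (Q = -7 + (-150 - 40)*120 = -7 - 190*120 = -7 - 22800 = -22807)
Q/U(h(13, -6)) = -22807/181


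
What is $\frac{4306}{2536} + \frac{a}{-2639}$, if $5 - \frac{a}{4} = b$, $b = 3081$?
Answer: $\frac{21283239}{3346252} \approx 6.3603$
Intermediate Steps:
$a = -12304$ ($a = 20 - 12324 = -12304$)
$\frac{4306}{2536} + \frac{a}{-2639} = \frac{4306}{2536} - \frac{12304}{-2639} = 4306 \cdot \frac{1}{2536} - - \frac{12304}{2639} = \frac{2153}{1268} + \frac{12304}{2639} = \frac{21283239}{3346252}$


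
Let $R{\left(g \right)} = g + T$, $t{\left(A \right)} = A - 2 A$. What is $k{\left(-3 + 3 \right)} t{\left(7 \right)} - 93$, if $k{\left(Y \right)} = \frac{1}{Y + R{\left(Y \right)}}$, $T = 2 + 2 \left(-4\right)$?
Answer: $- \frac{551}{6} \approx -91.833$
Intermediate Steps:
$T = -6$ ($T = 2 - 8 = -6$)
$t{\left(A \right)} = - A$
$R{\left(g \right)} = -6 + g$ ($R{\left(g \right)} = g - 6 = -6 + g$)
$k{\left(Y \right)} = \frac{1}{-6 + 2 Y}$ ($k{\left(Y \right)} = \frac{1}{Y + \left(-6 + Y\right)} = \frac{1}{-6 + 2 Y}$)
$k{\left(-3 + 3 \right)} t{\left(7 \right)} - 93 = \frac{1}{2 \left(-3 + \left(-3 + 3\right)\right)} \left(\left(-1\right) 7\right) - 93 = \frac{1}{2 \left(-3 + 0\right)} \left(-7\right) - 93 = \frac{1}{2 \left(-3\right)} \left(-7\right) - 93 = \frac{1}{2} \left(- \frac{1}{3}\right) \left(-7\right) - 93 = \left(- \frac{1}{6}\right) \left(-7\right) - 93 = \frac{7}{6} - 93 = - \frac{551}{6}$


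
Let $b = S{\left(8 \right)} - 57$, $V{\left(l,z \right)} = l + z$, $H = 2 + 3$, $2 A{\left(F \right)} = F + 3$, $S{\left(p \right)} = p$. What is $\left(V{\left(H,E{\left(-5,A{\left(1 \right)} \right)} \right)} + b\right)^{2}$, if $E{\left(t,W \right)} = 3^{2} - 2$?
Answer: $1369$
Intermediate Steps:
$A{\left(F \right)} = \frac{3}{2} + \frac{F}{2}$ ($A{\left(F \right)} = \frac{F + 3}{2} = \frac{3 + F}{2} = \frac{3}{2} + \frac{F}{2}$)
$H = 5$
$E{\left(t,W \right)} = 7$ ($E{\left(t,W \right)} = 9 - 2 = 7$)
$b = -49$ ($b = 8 - 57 = -49$)
$\left(V{\left(H,E{\left(-5,A{\left(1 \right)} \right)} \right)} + b\right)^{2} = \left(\left(5 + 7\right) - 49\right)^{2} = \left(12 - 49\right)^{2} = \left(-37\right)^{2} = 1369$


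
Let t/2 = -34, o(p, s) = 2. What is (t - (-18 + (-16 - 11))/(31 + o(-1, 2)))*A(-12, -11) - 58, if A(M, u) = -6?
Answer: 3760/11 ≈ 341.82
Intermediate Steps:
t = -68 (t = 2*(-34) = -68)
(t - (-18 + (-16 - 11))/(31 + o(-1, 2)))*A(-12, -11) - 58 = (-68 - (-18 + (-16 - 11))/(31 + 2))*(-6) - 58 = (-68 - (-18 - 27)/33)*(-6) - 58 = (-68 - (-45)/33)*(-6) - 58 = (-68 - 1*(-15/11))*(-6) - 58 = (-68 + 15/11)*(-6) - 58 = -733/11*(-6) - 58 = 4398/11 - 58 = 3760/11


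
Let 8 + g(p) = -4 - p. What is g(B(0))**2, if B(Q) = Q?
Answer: 144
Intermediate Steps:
g(p) = -12 - p (g(p) = -8 + (-4 - p) = -12 - p)
g(B(0))**2 = (-12 - 1*0)**2 = (-12 + 0)**2 = (-12)**2 = 144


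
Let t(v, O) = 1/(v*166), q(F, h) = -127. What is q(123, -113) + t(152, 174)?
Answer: -3204463/25232 ≈ -127.00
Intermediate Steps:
t(v, O) = 1/(166*v) (t(v, O) = (1/166)/v = 1/(166*v))
q(123, -113) + t(152, 174) = -127 + (1/166)/152 = -127 + (1/166)*(1/152) = -127 + 1/25232 = -3204463/25232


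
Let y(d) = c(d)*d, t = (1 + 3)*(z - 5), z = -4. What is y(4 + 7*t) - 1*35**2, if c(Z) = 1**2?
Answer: -1473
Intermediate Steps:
c(Z) = 1
t = -36 (t = (1 + 3)*(-4 - 5) = 4*(-9) = -36)
y(d) = d (y(d) = 1*d = d)
y(4 + 7*t) - 1*35**2 = (4 + 7*(-36)) - 1*35**2 = (4 - 252) - 1*1225 = -248 - 1225 = -1473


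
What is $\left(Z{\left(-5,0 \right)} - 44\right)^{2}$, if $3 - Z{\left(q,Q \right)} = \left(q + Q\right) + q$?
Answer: $961$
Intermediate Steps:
$Z{\left(q,Q \right)} = 3 - Q - 2 q$ ($Z{\left(q,Q \right)} = 3 - \left(\left(q + Q\right) + q\right) = 3 - \left(\left(Q + q\right) + q\right) = 3 - \left(Q + 2 q\right) = 3 - Q - 2 q$)
$\left(Z{\left(-5,0 \right)} - 44\right)^{2} = \left(\left(3 - 0 - -10\right) - 44\right)^{2} = \left(\left(3 + 0 + 10\right) - 44\right)^{2} = \left(13 - 44\right)^{2} = \left(-31\right)^{2} = 961$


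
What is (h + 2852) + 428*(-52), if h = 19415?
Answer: 11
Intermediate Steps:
(h + 2852) + 428*(-52) = (19415 + 2852) + 428*(-52) = 22267 - 22256 = 11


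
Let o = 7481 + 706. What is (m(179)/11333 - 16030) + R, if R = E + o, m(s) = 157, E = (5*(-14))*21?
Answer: -105544072/11333 ≈ -9313.0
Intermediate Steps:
o = 8187
E = -1470 (E = -70*21 = -1470)
R = 6717 (R = -1470 + 8187 = 6717)
(m(179)/11333 - 16030) + R = (157/11333 - 16030) + 6717 = -181667833/11333 + 6717 = -105544072/11333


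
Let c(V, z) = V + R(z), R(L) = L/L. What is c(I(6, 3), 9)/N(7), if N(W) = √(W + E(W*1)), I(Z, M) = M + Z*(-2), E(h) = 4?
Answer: -8*√11/11 ≈ -2.4121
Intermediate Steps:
R(L) = 1
I(Z, M) = M - 2*Z
N(W) = √(4 + W) (N(W) = √(W + 4) = √(4 + W))
c(V, z) = 1 + V (c(V, z) = V + 1 = 1 + V)
c(I(6, 3), 9)/N(7) = (1 + (3 - 2*6))/(√(4 + 7)) = (1 + (3 - 12))/(√11) = (1 - 9)*(√11/11) = -8*√11/11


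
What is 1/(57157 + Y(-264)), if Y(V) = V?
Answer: 1/56893 ≈ 1.7577e-5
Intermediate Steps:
1/(57157 + Y(-264)) = 1/(57157 - 264) = 1/56893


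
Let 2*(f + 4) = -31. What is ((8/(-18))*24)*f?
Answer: 208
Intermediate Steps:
f = -39/2 (f = -4 + (1/2)*(-31) = -4 - 31/2 = -39/2 ≈ -19.500)
((8/(-18))*24)*f = ((8/(-18))*24)*(-39/2) = ((8*(-1/18))*24)*(-39/2) = -4/9*24*(-39/2) = -32/3*(-39/2) = 208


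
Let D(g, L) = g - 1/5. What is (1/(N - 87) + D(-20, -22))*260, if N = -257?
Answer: -451737/86 ≈ -5252.8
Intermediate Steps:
D(g, L) = -1/5 + g (D(g, L) = g - 1/5 = -1/5 + g)
(1/(N - 87) + D(-20, -22))*260 = (1/(-257 - 87) + (-1/5 - 20))*260 = (1/(-344) - 101/5)*260 = (-1/344 - 101/5)*260 = -34749/1720*260 = -451737/86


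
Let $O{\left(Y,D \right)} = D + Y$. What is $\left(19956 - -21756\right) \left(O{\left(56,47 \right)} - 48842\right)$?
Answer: $-2033001168$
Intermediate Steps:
$\left(19956 - -21756\right) \left(O{\left(56,47 \right)} - 48842\right) = \left(19956 - -21756\right) \left(\left(47 + 56\right) - 48842\right) = \left(19956 + 21756\right) \left(103 - 48842\right) = 41712 \left(-48739\right) = -2033001168$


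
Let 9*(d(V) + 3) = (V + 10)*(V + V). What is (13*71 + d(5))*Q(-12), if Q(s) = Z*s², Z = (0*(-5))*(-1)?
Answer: 0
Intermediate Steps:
d(V) = -3 + 2*V*(10 + V)/9 (d(V) = -3 + ((V + 10)*(V + V))/9 = -3 + ((10 + V)*(2*V))/9 = -3 + (2*V*(10 + V))/9 = -3 + 2*V*(10 + V)/9)
Z = 0 (Z = 0*(-1) = 0)
Q(s) = 0 (Q(s) = 0*s² = 0)
(13*71 + d(5))*Q(-12) = (13*71 + (-3 + (2/9)*5² + (20/9)*5))*0 = (923 + (-3 + (2/9)*25 + 100/9))*0 = (923 + (-3 + 50/9 + 100/9))*0 = (923 + 41/3)*0 = (2810/3)*0 = 0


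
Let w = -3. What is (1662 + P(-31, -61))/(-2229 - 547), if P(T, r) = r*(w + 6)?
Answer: -1479/2776 ≈ -0.53278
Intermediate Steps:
P(T, r) = 3*r (P(T, r) = r*(-3 + 6) = r*3 = 3*r)
(1662 + P(-31, -61))/(-2229 - 547) = (1662 + 3*(-61))/(-2229 - 547) = (1662 - 183)/(-2776) = 1479*(-1/2776) = -1479/2776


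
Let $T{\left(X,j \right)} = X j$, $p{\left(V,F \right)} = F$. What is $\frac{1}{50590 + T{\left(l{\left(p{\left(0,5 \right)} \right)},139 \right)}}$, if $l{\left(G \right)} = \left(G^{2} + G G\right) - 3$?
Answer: $\frac{1}{57123} \approx 1.7506 \cdot 10^{-5}$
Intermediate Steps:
$l{\left(G \right)} = -3 + 2 G^{2}$ ($l{\left(G \right)} = \left(G^{2} + G^{2}\right) - 3 = 2 G^{2} - 3 = -3 + 2 G^{2}$)
$\frac{1}{50590 + T{\left(l{\left(p{\left(0,5 \right)} \right)},139 \right)}} = \frac{1}{50590 + \left(-3 + 2 \cdot 5^{2}\right) 139} = \frac{1}{50590 + \left(-3 + 2 \cdot 25\right) 139} = \frac{1}{50590 + \left(-3 + 50\right) 139} = \frac{1}{50590 + 47 \cdot 139} = \frac{1}{50590 + 6533} = \frac{1}{57123}$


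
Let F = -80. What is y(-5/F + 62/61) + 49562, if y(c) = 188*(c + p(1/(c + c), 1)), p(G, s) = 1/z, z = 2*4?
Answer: 12148353/244 ≈ 49788.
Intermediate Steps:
z = 8
p(G, s) = ⅛ (p(G, s) = 1/8 = ⅛)
y(c) = 47/2 + 188*c (y(c) = 188*(c + ⅛) = 188*(⅛ + c) = 47/2 + 188*c)
y(-5/F + 62/61) + 49562 = (47/2 + 188*(-5/(-80) + 62/61)) + 49562 = (47/2 + 188*(-5*(-1/80) + 62*(1/61))) + 49562 = (47/2 + 188*(1/16 + 62/61)) + 49562 = (47/2 + 188*(1053/976)) + 49562 = (47/2 + 49491/244) + 49562 = 55225/244 + 49562 = 12148353/244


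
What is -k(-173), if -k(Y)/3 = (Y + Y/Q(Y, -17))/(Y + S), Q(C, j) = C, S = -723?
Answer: 129/224 ≈ 0.57589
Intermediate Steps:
k(Y) = -3*(1 + Y)/(-723 + Y) (k(Y) = -3*(Y + Y/Y)/(Y - 723) = -3*(Y + 1)/(-723 + Y) = -3*(1 + Y)/(-723 + Y))
-k(-173) = -3*(-1 - 1*(-173))/(-723 - 173) = -3*(-1 + 173)/(-896) = -3*(-1)*172/896 = -1*(-129/224) = 129/224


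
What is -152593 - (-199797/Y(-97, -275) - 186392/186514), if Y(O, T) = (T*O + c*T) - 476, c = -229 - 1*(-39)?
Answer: -1116331991741216/7315918393 ≈ -1.5259e+5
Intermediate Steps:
c = -190 (c = -229 + 39 = -190)
Y(O, T) = -476 - 190*T + O*T (Y(O, T) = (T*O - 190*T) - 476 = (O*T - 190*T) - 476 = (-190*T + O*T) - 476 = -476 - 190*T + O*T)
-152593 - (-199797/Y(-97, -275) - 186392/186514) = -152593 - (-199797/(-476 - 190*(-275) - 97*(-275)) - 186392/186514) = -152593 - (-199797/(-476 + 52250 + 26675) - 186392*1/186514) = -152593 - (-199797/78449 - 93196/93257) = -152593 - 1*(-25943601833/7315918393) = -152593 + 25943601833/7315918393 = -1116331991741216/7315918393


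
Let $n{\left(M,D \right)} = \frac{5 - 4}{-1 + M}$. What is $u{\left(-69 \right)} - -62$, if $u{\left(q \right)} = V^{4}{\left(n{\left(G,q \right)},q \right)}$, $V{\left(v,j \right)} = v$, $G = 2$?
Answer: $63$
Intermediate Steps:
$n{\left(M,D \right)} = \frac{1}{-1 + M}$ ($n{\left(M,D \right)} = 1 \frac{1}{-1 + M} = \frac{1}{-1 + M}$)
$u{\left(q \right)} = 1$ ($u{\left(q \right)} = \left(\frac{1}{-1 + 2}\right)^{4} = \left(1^{-1}\right)^{4} = 1^{4} = 1$)
$u{\left(-69 \right)} - -62 = 1 - -62 = 1 + 62 = 63$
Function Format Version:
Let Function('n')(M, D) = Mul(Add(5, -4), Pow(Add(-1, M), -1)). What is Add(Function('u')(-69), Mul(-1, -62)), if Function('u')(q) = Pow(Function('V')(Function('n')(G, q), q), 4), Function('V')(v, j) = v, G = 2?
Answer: 63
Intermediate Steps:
Function('n')(M, D) = Pow(Add(-1, M), -1) (Function('n')(M, D) = Mul(1, Pow(Add(-1, M), -1)) = Pow(Add(-1, M), -1))
Function('u')(q) = 1 (Function('u')(q) = Pow(Pow(Add(-1, 2), -1), 4) = Pow(Pow(1, -1), 4) = Pow(1, 4) = 1)
Add(Function('u')(-69), Mul(-1, -62)) = Add(1, Mul(-1, -62)) = Add(1, 62) = 63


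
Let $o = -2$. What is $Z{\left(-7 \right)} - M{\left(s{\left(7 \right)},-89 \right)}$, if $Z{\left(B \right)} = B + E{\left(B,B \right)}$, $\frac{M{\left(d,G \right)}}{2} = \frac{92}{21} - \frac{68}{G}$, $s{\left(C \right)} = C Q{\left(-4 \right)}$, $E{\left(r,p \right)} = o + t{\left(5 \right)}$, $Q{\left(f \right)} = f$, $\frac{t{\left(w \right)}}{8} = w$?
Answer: $\frac{38707}{1869} \approx 20.71$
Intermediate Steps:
$t{\left(w \right)} = 8 w$
$E{\left(r,p \right)} = 38$ ($E{\left(r,p \right)} = -2 + 8 \cdot 5 = -2 + 40 = 38$)
$s{\left(C \right)} = - 4 C$ ($s{\left(C \right)} = C \left(-4\right) = - 4 C$)
$M{\left(d,G \right)} = \frac{184}{21} - \frac{136}{G}$ ($M{\left(d,G \right)} = 2 \left(\frac{92}{21} - \frac{68}{G}\right) = \frac{184}{21} - \frac{136}{G}$)
$Z{\left(B \right)} = 38 + B$ ($Z{\left(B \right)} = B + 38 = 38 + B$)
$Z{\left(-7 \right)} - M{\left(s{\left(7 \right)},-89 \right)} = \left(38 - 7\right) - \left(\frac{184}{21} - \frac{136}{-89}\right) = 31 - \left(\frac{184}{21} - - \frac{136}{89}\right) = 31 - \left(\frac{184}{21} + \frac{136}{89}\right) = 31 - \frac{19232}{1869} = \frac{38707}{1869}$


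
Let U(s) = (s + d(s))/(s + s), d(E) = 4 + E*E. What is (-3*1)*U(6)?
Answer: -23/2 ≈ -11.500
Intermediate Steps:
d(E) = 4 + E²
U(s) = (4 + s + s²)/(2*s) (U(s) = (s + (4 + s²))/(s + s) = (4 + s + s²)/((2*s)) = (4 + s + s²)*(1/(2*s)) = (4 + s + s²)/(2*s))
(-3*1)*U(6) = (-3*1)*((½)*(4 + 6 + 6²)/6) = -3*(4 + 6 + 36)/(2*6) = -3*46/(2*6) = -3*23/6 = -23/2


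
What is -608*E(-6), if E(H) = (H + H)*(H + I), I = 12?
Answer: 43776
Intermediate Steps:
E(H) = 2*H*(12 + H) (E(H) = (H + H)*(H + 12) = (2*H)*(12 + H) = 2*H*(12 + H))
-608*E(-6) = -1216*(-6)*(12 - 6) = -1216*(-6)*6 = -608*(-72) = 43776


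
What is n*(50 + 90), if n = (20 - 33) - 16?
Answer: -4060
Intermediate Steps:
n = -29 (n = -13 - 16 = -29)
n*(50 + 90) = -29*(50 + 90) = -29*140 = -4060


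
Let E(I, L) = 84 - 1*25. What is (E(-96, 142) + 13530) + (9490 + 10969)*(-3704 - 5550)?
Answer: -189313997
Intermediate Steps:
E(I, L) = 59 (E(I, L) = 84 - 25 = 59)
(E(-96, 142) + 13530) + (9490 + 10969)*(-3704 - 5550) = (59 + 13530) + (9490 + 10969)*(-3704 - 5550) = 13589 + 20459*(-9254) = 13589 - 189327586 = -189313997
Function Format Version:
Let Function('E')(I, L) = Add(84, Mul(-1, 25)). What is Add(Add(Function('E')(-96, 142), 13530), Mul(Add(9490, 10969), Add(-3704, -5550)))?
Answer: -189313997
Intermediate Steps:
Function('E')(I, L) = 59 (Function('E')(I, L) = Add(84, -25) = 59)
Add(Add(Function('E')(-96, 142), 13530), Mul(Add(9490, 10969), Add(-3704, -5550))) = Add(Add(59, 13530), Mul(Add(9490, 10969), Add(-3704, -5550))) = Add(13589, Mul(20459, -9254)) = Add(13589, -189327586) = -189313997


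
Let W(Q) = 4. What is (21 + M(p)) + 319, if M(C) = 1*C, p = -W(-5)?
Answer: 336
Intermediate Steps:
p = -4 (p = -1*4 = -4)
M(C) = C
(21 + M(p)) + 319 = (21 - 4) + 319 = 17 + 319 = 336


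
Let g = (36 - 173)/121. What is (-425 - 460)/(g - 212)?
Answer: 107085/25789 ≈ 4.1524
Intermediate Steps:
g = -137/121 (g = -137*1/121 = -137/121 ≈ -1.1322)
(-425 - 460)/(g - 212) = (-425 - 460)/(-137/121 - 212) = -885/(-25789/121) = -885*(-121/25789) = 107085/25789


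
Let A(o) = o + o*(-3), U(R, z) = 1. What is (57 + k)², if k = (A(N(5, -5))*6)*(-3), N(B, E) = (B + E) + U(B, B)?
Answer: 8649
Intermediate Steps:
N(B, E) = 1 + B + E (N(B, E) = (B + E) + 1 = 1 + B + E)
A(o) = -2*o (A(o) = o - 3*o = -2*o)
k = 36 (k = (-2*(1 + 5 - 5)*6)*(-3) = (-2*1*6)*(-3) = -2*6*(-3) = -12*(-3) = 36)
(57 + k)² = (57 + 36)² = 93² = 8649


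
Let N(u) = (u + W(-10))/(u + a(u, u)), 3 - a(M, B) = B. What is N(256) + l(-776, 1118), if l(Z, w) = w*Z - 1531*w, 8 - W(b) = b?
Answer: -7737404/3 ≈ -2.5791e+6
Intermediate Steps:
W(b) = 8 - b
l(Z, w) = -1531*w + Z*w (l(Z, w) = Z*w - 1531*w = -1531*w + Z*w)
a(M, B) = 3 - B
N(u) = 6 + u/3 (N(u) = (u + (8 - 1*(-10)))/(u + (3 - u)) = (u + (8 + 10))/3 = (u + 18)*(⅓) = (18 + u)*(⅓) = 6 + u/3)
N(256) + l(-776, 1118) = (6 + (⅓)*256) + 1118*(-1531 - 776) = (6 + 256/3) + 1118*(-2307) = 274/3 - 2579226 = -7737404/3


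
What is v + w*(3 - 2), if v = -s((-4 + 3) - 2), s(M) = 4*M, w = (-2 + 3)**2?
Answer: 13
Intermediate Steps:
w = 1 (w = 1**2 = 1)
v = 12 (v = -4*((-4 + 3) - 2) = -4*(-1 - 2) = -4*(-3) = -1*(-12) = 12)
v + w*(3 - 2) = 12 + 1*(3 - 2) = 12 + 1*1 = 12 + 1 = 13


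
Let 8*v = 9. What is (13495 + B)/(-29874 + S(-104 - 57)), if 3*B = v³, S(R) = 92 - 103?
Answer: -6909683/15301120 ≈ -0.45158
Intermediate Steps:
S(R) = -11
v = 9/8 (v = (⅛)*9 = 9/8 ≈ 1.1250)
B = 243/512 (B = (9/8)³/3 = (⅓)*(729/512) = 243/512 ≈ 0.47461)
(13495 + B)/(-29874 + S(-104 - 57)) = (13495 + 243/512)/(-29874 - 11) = (6909683/512)/(-29885) = (6909683/512)*(-1/29885) = -6909683/15301120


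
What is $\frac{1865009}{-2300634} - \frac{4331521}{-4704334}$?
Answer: $\frac{297904808827}{2705737686939} \approx 0.1101$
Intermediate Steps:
$\frac{1865009}{-2300634} - \frac{4331521}{-4704334} = 1865009 \left(- \frac{1}{2300634}\right) - - \frac{4331521}{4704334} = - \frac{1865009}{2300634} + \frac{4331521}{4704334} = \frac{297904808827}{2705737686939}$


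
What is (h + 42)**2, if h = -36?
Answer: 36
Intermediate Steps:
(h + 42)**2 = (-36 + 42)**2 = 6**2 = 36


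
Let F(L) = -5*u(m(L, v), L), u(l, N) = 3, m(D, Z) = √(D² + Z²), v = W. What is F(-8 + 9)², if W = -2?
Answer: 225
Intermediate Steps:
v = -2
F(L) = -15 (F(L) = -5*3 = -15)
F(-8 + 9)² = (-15)² = 225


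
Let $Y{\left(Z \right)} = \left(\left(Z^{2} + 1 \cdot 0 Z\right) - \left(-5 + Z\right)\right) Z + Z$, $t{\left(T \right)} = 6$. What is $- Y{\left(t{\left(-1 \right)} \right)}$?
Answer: $-216$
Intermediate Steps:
$Y{\left(Z \right)} = Z + Z \left(5 + Z^{2} - Z\right)$ ($Y{\left(Z \right)} = \left(\left(Z^{2} + 0 Z\right) - \left(-5 + Z\right)\right) Z + Z = \left(\left(Z^{2} + 0\right) - \left(-5 + Z\right)\right) Z + Z = \left(Z^{2} - \left(-5 + Z\right)\right) Z + Z = \left(5 + Z^{2} - Z\right) Z + Z = Z \left(5 + Z^{2} - Z\right) + Z = Z + Z \left(5 + Z^{2} - Z\right)$)
$- Y{\left(t{\left(-1 \right)} \right)} = - 6 \left(6 + 6^{2} - 6\right) = - 6 \left(6 + 36 - 6\right) = - 6 \cdot 36 = \left(-1\right) 216 = -216$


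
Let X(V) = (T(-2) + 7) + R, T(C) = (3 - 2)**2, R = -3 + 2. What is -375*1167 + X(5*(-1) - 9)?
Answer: -437618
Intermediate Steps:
R = -1
T(C) = 1 (T(C) = 1**2 = 1)
X(V) = 7 (X(V) = (1 + 7) - 1 = 8 - 1 = 7)
-375*1167 + X(5*(-1) - 9) = -375*1167 + 7 = -437625 + 7 = -437618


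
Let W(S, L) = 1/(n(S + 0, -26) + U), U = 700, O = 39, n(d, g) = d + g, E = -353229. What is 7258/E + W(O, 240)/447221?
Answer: -121807776295/5928085640643 ≈ -0.020548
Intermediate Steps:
W(S, L) = 1/(674 + S) (W(S, L) = 1/(((S + 0) - 26) + 700) = 1/((S - 26) + 700) = 1/((-26 + S) + 700) = 1/(674 + S))
7258/E + W(O, 240)/447221 = 7258/(-353229) + 1/((674 + 39)*447221) = 7258*(-1/353229) + (1/447221)/713 = -382/18591 + (1/713)*(1/447221) = -382/18591 + 1/318868573 = -121807776295/5928085640643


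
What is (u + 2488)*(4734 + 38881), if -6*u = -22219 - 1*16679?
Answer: 391270165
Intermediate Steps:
u = 6483 (u = -(-22219 - 1*16679)/6 = -(-22219 - 16679)/6 = -⅙*(-38898) = 6483)
(u + 2488)*(4734 + 38881) = (6483 + 2488)*(4734 + 38881) = 8971*43615 = 391270165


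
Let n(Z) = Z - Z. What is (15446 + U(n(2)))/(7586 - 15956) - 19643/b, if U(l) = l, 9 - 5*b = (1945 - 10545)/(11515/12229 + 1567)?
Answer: -563098359277654/83024009505 ≈ -6782.4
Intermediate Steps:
n(Z) = 0
b = 19838473/6847985 (b = 9/5 - (1945 - 10545)/(5*(11515/12229 + 1567)) = 9/5 - (-1720)/(11515*(1/12229) + 1567) = 9/5 - (-1720)/(1645/1747 + 1567) = 9/5 - (-1720)/2739194/1747 = 9/5 - (-1720)*1747/2739194 = 9/5 - 1/5*(-7512100/1369597) = 9/5 + 1502420/1369597 = 19838473/6847985 ≈ 2.8970)
(15446 + U(n(2)))/(7586 - 15956) - 19643/b = (15446 + 0)/(7586 - 15956) - 19643/19838473/6847985 = 15446/(-8370) - 19643*6847985/19838473 = 15446*(-1/8370) - 134514969355/19838473 = -7723/4185 - 134514969355/19838473 = -563098359277654/83024009505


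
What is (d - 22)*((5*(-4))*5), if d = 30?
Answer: -800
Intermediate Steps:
(d - 22)*((5*(-4))*5) = (30 - 22)*((5*(-4))*5) = 8*(-20*5) = 8*(-100) = -800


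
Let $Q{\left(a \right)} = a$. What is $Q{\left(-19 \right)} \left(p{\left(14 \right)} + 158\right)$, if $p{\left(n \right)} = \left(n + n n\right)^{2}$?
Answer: $-840902$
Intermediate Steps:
$p{\left(n \right)} = \left(n + n^{2}\right)^{2}$
$Q{\left(-19 \right)} \left(p{\left(14 \right)} + 158\right) = - 19 \left(14^{2} \left(1 + 14\right)^{2} + 158\right) = - 19 \left(196 \cdot 15^{2} + 158\right) = - 19 \left(196 \cdot 225 + 158\right) = - 19 \left(44100 + 158\right) = \left(-19\right) 44258 = -840902$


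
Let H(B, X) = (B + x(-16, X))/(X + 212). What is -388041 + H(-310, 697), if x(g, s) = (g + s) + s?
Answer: -117576067/303 ≈ -3.8804e+5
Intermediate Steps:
x(g, s) = g + 2*s
H(B, X) = (-16 + B + 2*X)/(212 + X) (H(B, X) = (B + (-16 + 2*X))/(X + 212) = (-16 + B + 2*X)/(212 + X))
-388041 + H(-310, 697) = -388041 + (-16 - 310 + 2*697)/(212 + 697) = -388041 + (-16 - 310 + 1394)/909 = -388041 + (1/909)*1068 = -388041 + 356/303 = -117576067/303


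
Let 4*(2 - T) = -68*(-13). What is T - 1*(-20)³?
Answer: 7781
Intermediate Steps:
T = -219 (T = 2 - (-17)*(-13) = 2 - ¼*884 = 2 - 221 = -219)
T - 1*(-20)³ = -219 - 1*(-20)³ = -219 - 1*(-8000) = -219 + 8000 = 7781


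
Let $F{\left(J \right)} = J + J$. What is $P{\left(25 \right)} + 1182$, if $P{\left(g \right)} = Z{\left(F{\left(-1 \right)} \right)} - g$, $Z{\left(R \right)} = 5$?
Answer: $1162$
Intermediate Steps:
$F{\left(J \right)} = 2 J$
$P{\left(g \right)} = 5 - g$
$P{\left(25 \right)} + 1182 = \left(5 - 25\right) + 1182 = -20 + 1182 = 1162$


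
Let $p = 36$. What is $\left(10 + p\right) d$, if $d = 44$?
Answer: $2024$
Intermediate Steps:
$\left(10 + p\right) d = \left(10 + 36\right) 44 = 46 \cdot 44 = 2024$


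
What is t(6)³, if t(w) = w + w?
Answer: 1728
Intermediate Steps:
t(w) = 2*w
t(6)³ = (2*6)³ = 12³ = 1728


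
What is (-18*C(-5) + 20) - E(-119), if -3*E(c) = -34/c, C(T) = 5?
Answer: -1468/21 ≈ -69.905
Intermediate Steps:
E(c) = 34/(3*c) (E(c) = -(-34)/(3*c) = 34/(3*c))
(-18*C(-5) + 20) - E(-119) = (-18*5 + 20) - 34/(3*(-119)) = (-90 + 20) - 34*(-1)/(3*119) = -70 - 1*(-2/21) = -70 + 2/21 = -1468/21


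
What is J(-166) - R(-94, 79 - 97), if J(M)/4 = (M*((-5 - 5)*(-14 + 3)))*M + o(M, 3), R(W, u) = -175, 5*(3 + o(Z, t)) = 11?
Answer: 60624059/5 ≈ 1.2125e+7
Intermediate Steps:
o(Z, t) = -4/5 (o(Z, t) = -3 + (1/5)*11 = -3 + 11/5 = -4/5)
J(M) = -16/5 + 440*M**2 (J(M) = 4*((M*((-5 - 5)*(-14 + 3)))*M - 4/5) = 4*((M*(-10*(-11)))*M - 4/5) = 4*((M*110)*M - 4/5) = 4*((110*M)*M - 4/5) = 4*(110*M**2 - 4/5) = 4*(-4/5 + 110*M**2) = -16/5 + 440*M**2)
J(-166) - R(-94, 79 - 97) = (-16/5 + 440*(-166)**2) - 1*(-175) = (-16/5 + 440*27556) + 175 = (-16/5 + 12124640) + 175 = 60623184/5 + 175 = 60624059/5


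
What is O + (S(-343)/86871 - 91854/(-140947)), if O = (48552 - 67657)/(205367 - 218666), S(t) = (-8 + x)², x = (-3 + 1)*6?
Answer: 37866004813939/18092856302807 ≈ 2.0929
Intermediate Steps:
x = -12 (x = -2*6 = -12)
S(t) = 400 (S(t) = (-8 - 12)² = (-20)² = 400)
O = 19105/13299 (O = -19105/(-13299) = -19105*(-1/13299) = 19105/13299 ≈ 1.4366)
O + (S(-343)/86871 - 91854/(-140947)) = 19105/13299 + (400/86871 - 91854/(-140947)) = 19105/13299 + (400*(1/86871) - 91854*(-1/140947)) = 19105/13299 + (400/86871 + 91854/140947) = 19105/13299 + 8035827634/12244206837 = 37866004813939/18092856302807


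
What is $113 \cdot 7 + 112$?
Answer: $903$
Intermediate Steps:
$113 \cdot 7 + 112 = 791 + 112 = 903$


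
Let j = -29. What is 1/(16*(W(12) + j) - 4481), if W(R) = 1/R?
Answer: -3/14831 ≈ -0.00020228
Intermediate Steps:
1/(16*(W(12) + j) - 4481) = 1/(16*(1/12 - 29) - 4481) = 1/(16*(-347/12) - 4481) = 1/(-1388/3 - 4481) = 1/(-14831/3) = -3/14831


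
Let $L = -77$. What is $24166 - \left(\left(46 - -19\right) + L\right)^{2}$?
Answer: $24022$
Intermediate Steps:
$24166 - \left(\left(46 - -19\right) + L\right)^{2} = 24166 - \left(\left(46 - -19\right) - 77\right)^{2} = 24166 - \left(\left(46 + 19\right) - 77\right)^{2} = 24166 - \left(65 - 77\right)^{2} = 24166 - \left(-12\right)^{2} = 24166 - 144 = 24022$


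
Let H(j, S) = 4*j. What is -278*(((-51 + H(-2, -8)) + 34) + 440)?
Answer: -115370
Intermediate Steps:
-278*(((-51 + H(-2, -8)) + 34) + 440) = -278*(((-51 + 4*(-2)) + 34) + 440) = -278*(((-51 - 8) + 34) + 440) = -278*((-59 + 34) + 440) = -278*(-25 + 440) = -278*415 = -115370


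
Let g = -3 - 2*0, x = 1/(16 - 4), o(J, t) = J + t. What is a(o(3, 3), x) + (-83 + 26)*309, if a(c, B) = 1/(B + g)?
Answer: -616467/35 ≈ -17613.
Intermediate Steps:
x = 1/12 ≈ 0.083333
g = -3 (g = -3 + 0 = -3)
a(c, B) = 1/(-3 + B) (a(c, B) = 1/(B - 3) = 1/(-3 + B))
a(o(3, 3), x) + (-83 + 26)*309 = 1/(-3 + 1/12) + (-83 + 26)*309 = 1/(-35/12) - 57*309 = -12/35 - 17613 = -616467/35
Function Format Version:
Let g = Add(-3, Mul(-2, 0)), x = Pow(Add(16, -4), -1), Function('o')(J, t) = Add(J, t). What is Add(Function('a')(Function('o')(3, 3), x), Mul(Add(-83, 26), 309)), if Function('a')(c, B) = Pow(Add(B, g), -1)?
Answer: Rational(-616467, 35) ≈ -17613.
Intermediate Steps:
x = Rational(1, 12) (x = Pow(12, -1) = Rational(1, 12) ≈ 0.083333)
g = -3 (g = Add(-3, 0) = -3)
Function('a')(c, B) = Pow(Add(-3, B), -1) (Function('a')(c, B) = Pow(Add(B, -3), -1) = Pow(Add(-3, B), -1))
Add(Function('a')(Function('o')(3, 3), x), Mul(Add(-83, 26), 309)) = Add(Pow(Add(-3, Rational(1, 12)), -1), Mul(Add(-83, 26), 309)) = Add(Pow(Rational(-35, 12), -1), Mul(-57, 309)) = Add(Rational(-12, 35), -17613) = Rational(-616467, 35)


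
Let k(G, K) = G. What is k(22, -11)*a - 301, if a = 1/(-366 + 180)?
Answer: -28004/93 ≈ -301.12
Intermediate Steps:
a = -1/186 (a = 1/(-186) = -1/186 ≈ -0.0053763)
k(22, -11)*a - 301 = 22*(-1/186) - 301 = -11/93 - 301 = -28004/93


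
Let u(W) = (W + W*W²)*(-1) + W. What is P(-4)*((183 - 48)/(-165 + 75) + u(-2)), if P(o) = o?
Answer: -26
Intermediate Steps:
u(W) = -W³ (u(W) = (W + W³)*(-1) + W = (-W - W³) + W = -W³)
P(-4)*((183 - 48)/(-165 + 75) + u(-2)) = -4*((183 - 48)/(-165 + 75) - 1*(-2)³) = -4*(135/(-90) - 1*(-8)) = -4*(135*(-1/90) + 8) = -4*(-3/2 + 8) = -4*13/2 = -26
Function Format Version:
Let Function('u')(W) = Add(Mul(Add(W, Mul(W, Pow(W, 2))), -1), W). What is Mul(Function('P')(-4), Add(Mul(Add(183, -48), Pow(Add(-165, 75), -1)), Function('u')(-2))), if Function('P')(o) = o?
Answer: -26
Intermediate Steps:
Function('u')(W) = Mul(-1, Pow(W, 3)) (Function('u')(W) = Add(Mul(Add(W, Pow(W, 3)), -1), W) = Add(Add(Mul(-1, W), Mul(-1, Pow(W, 3))), W) = Mul(-1, Pow(W, 3)))
Mul(Function('P')(-4), Add(Mul(Add(183, -48), Pow(Add(-165, 75), -1)), Function('u')(-2))) = Mul(-4, Add(Mul(Add(183, -48), Pow(Add(-165, 75), -1)), Mul(-1, Pow(-2, 3)))) = Mul(-4, Add(Mul(135, Pow(-90, -1)), Mul(-1, -8))) = Mul(-4, Add(Mul(135, Rational(-1, 90)), 8)) = Mul(-4, Add(Rational(-3, 2), 8)) = Mul(-4, Rational(13, 2)) = -26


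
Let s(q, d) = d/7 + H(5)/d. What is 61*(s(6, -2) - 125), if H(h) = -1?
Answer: -106567/14 ≈ -7611.9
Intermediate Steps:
s(q, d) = -1/d + d/7 (s(q, d) = d/7 - 1/d = -1/d + d/7)
61*(s(6, -2) - 125) = 61*((-1/(-2) + (⅐)*(-2)) - 125) = 61*((-1*(-½) - 2/7) - 125) = 61*((½ - 2/7) - 125) = 61*(3/14 - 125) = 61*(-1747/14) = -106567/14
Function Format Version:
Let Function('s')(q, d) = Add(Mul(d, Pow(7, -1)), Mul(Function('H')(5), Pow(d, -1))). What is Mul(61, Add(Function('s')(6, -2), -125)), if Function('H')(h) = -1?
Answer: Rational(-106567, 14) ≈ -7611.9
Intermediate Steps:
Function('s')(q, d) = Add(Mul(-1, Pow(d, -1)), Mul(Rational(1, 7), d)) (Function('s')(q, d) = Add(Mul(d, Pow(7, -1)), Mul(-1, Pow(d, -1))) = Add(Mul(d, Rational(1, 7)), Mul(-1, Pow(d, -1))) = Add(Mul(Rational(1, 7), d), Mul(-1, Pow(d, -1))) = Add(Mul(-1, Pow(d, -1)), Mul(Rational(1, 7), d)))
Mul(61, Add(Function('s')(6, -2), -125)) = Mul(61, Add(Add(Mul(-1, Pow(-2, -1)), Mul(Rational(1, 7), -2)), -125)) = Mul(61, Add(Add(Mul(-1, Rational(-1, 2)), Rational(-2, 7)), -125)) = Mul(61, Add(Add(Rational(1, 2), Rational(-2, 7)), -125)) = Mul(61, Add(Rational(3, 14), -125)) = Mul(61, Rational(-1747, 14)) = Rational(-106567, 14)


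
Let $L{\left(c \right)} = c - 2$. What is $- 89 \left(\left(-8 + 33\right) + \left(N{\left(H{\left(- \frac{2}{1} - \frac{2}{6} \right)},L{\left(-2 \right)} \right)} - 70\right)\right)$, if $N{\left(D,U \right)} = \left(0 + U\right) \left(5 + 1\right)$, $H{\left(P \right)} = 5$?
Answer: $6141$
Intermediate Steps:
$L{\left(c \right)} = -2 + c$ ($L{\left(c \right)} = c - 2 = -2 + c$)
$N{\left(D,U \right)} = 6 U$ ($N{\left(D,U \right)} = U 6 = 6 U$)
$- 89 \left(\left(-8 + 33\right) + \left(N{\left(H{\left(- \frac{2}{1} - \frac{2}{6} \right)},L{\left(-2 \right)} \right)} - 70\right)\right) = - 89 \left(\left(-8 + 33\right) + \left(6 \left(-2 - 2\right) - 70\right)\right) = - 89 \left(25 + \left(6 \left(-4\right) - 70\right)\right) = - 89 \left(25 - 94\right) = \left(-89\right) \left(-69\right) = 6141$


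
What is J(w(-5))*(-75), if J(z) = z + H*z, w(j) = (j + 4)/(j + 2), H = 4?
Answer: -125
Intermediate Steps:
w(j) = (4 + j)/(2 + j)
J(z) = 5*z (J(z) = z + 4*z = 5*z)
J(w(-5))*(-75) = (5*((4 - 5)/(2 - 5)))*(-75) = (5*(-1/(-3)))*(-75) = (5*(-⅓*(-1)))*(-75) = (5*(⅓))*(-75) = (5/3)*(-75) = -125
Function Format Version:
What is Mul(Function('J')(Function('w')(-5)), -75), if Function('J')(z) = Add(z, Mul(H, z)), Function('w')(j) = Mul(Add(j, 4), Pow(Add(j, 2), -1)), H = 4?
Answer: -125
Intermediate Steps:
Function('w')(j) = Mul(Pow(Add(2, j), -1), Add(4, j)) (Function('w')(j) = Mul(Add(4, j), Pow(Add(2, j), -1)) = Mul(Pow(Add(2, j), -1), Add(4, j)))
Function('J')(z) = Mul(5, z) (Function('J')(z) = Add(z, Mul(4, z)) = Mul(5, z))
Mul(Function('J')(Function('w')(-5)), -75) = Mul(Mul(5, Mul(Pow(Add(2, -5), -1), Add(4, -5))), -75) = Mul(Mul(5, Mul(Pow(-3, -1), -1)), -75) = Mul(Mul(5, Mul(Rational(-1, 3), -1)), -75) = Mul(Mul(5, Rational(1, 3)), -75) = Mul(Rational(5, 3), -75) = -125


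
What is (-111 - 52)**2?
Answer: 26569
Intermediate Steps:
(-111 - 52)**2 = (-163)**2 = 26569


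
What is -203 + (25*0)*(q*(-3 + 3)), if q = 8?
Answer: -203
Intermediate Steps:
-203 + (25*0)*(q*(-3 + 3)) = -203 + (25*0)*(8*(-3 + 3)) = -203 + 0*(8*0) = -203 + 0*0 = -203 + 0 = -203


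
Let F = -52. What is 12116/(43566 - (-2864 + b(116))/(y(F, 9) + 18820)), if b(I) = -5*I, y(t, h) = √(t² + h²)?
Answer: 15579852915807310/56021353847465553 + 3477292*√2785/56021353847465553 ≈ 0.27811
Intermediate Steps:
y(t, h) = √(h² + t²)
12116/(43566 - (-2864 + b(116))/(y(F, 9) + 18820)) = 12116/(43566 - (-2864 - 5*116)/(√(9² + (-52)²) + 18820)) = 12116/(43566 - (-2864 - 580)/(√(81 + 2704) + 18820)) = 12116/(43566 - (-3444)/(√2785 + 18820)) = 12116/(43566 - (-3444)/(18820 + √2785)) = 12116/(43566 + 3444/(18820 + √2785))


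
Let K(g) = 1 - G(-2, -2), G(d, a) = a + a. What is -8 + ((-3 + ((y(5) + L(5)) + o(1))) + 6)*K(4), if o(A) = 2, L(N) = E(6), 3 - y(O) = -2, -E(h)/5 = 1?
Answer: 17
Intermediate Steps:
E(h) = -5 (E(h) = -5*1 = -5)
y(O) = 5 (y(O) = 3 - 1*(-2) = 3 + 2 = 5)
L(N) = -5
G(d, a) = 2*a
K(g) = 5 (K(g) = 1 - 2*(-2) = 1 - 1*(-4) = 1 + 4 = 5)
-8 + ((-3 + ((y(5) + L(5)) + o(1))) + 6)*K(4) = -8 + ((-3 + ((5 - 5) + 2)) + 6)*5 = -8 + ((-3 + (0 + 2)) + 6)*5 = -8 + ((-3 + 2) + 6)*5 = -8 + (-1 + 6)*5 = -8 + 5*5 = -8 + 25 = 17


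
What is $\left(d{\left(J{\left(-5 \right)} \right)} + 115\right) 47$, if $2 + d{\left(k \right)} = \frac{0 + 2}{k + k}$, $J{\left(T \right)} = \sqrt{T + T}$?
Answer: $5311 - \frac{47 i \sqrt{10}}{10} \approx 5311.0 - 14.863 i$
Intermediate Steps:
$J{\left(T \right)} = \sqrt{2} \sqrt{T}$ ($J{\left(T \right)} = \sqrt{2 T} = \sqrt{2} \sqrt{T}$)
$d{\left(k \right)} = -2 + \frac{1}{k}$ ($d{\left(k \right)} = -2 + \frac{0 + 2}{k + k} = -2 + \frac{2}{2 k} = -2 + 2 \frac{1}{2 k} = -2 + \frac{1}{k}$)
$\left(d{\left(J{\left(-5 \right)} \right)} + 115\right) 47 = \left(\left(-2 + \frac{1}{\sqrt{2} \sqrt{-5}}\right) + 115\right) 47 = \left(\left(-2 + \frac{1}{\sqrt{2} i \sqrt{5}}\right) + 115\right) 47 = \left(\left(-2 + \frac{1}{i \sqrt{10}}\right) + 115\right) 47 = \left(\left(-2 - \frac{i \sqrt{10}}{10}\right) + 115\right) 47 = \left(113 - \frac{i \sqrt{10}}{10}\right) 47 = 5311 - \frac{47 i \sqrt{10}}{10}$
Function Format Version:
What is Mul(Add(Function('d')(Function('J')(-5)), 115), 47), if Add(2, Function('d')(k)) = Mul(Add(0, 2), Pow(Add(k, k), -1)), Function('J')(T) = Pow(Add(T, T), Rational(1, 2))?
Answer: Add(5311, Mul(Rational(-47, 10), I, Pow(10, Rational(1, 2)))) ≈ Add(5311.0, Mul(-14.863, I))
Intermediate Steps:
Function('J')(T) = Mul(Pow(2, Rational(1, 2)), Pow(T, Rational(1, 2))) (Function('J')(T) = Pow(Mul(2, T), Rational(1, 2)) = Mul(Pow(2, Rational(1, 2)), Pow(T, Rational(1, 2))))
Function('d')(k) = Add(-2, Pow(k, -1)) (Function('d')(k) = Add(-2, Mul(Add(0, 2), Pow(Add(k, k), -1))) = Add(-2, Mul(2, Pow(Mul(2, k), -1))) = Add(-2, Mul(2, Mul(Rational(1, 2), Pow(k, -1)))) = Add(-2, Pow(k, -1)))
Mul(Add(Function('d')(Function('J')(-5)), 115), 47) = Mul(Add(Add(-2, Pow(Mul(Pow(2, Rational(1, 2)), Pow(-5, Rational(1, 2))), -1)), 115), 47) = Mul(Add(Add(-2, Pow(Mul(Pow(2, Rational(1, 2)), Mul(I, Pow(5, Rational(1, 2)))), -1)), 115), 47) = Mul(Add(Add(-2, Pow(Mul(I, Pow(10, Rational(1, 2))), -1)), 115), 47) = Mul(Add(Add(-2, Mul(Rational(-1, 10), I, Pow(10, Rational(1, 2)))), 115), 47) = Mul(Add(113, Mul(Rational(-1, 10), I, Pow(10, Rational(1, 2)))), 47) = Add(5311, Mul(Rational(-47, 10), I, Pow(10, Rational(1, 2))))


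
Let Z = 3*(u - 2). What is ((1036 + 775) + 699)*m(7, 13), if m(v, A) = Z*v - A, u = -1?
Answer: -190760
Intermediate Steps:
Z = -9 (Z = 3*(-1 - 2) = 3*(-3) = -9)
m(v, A) = -A - 9*v (m(v, A) = -9*v - A = -A - 9*v)
((1036 + 775) + 699)*m(7, 13) = ((1036 + 775) + 699)*(-1*13 - 9*7) = (1811 + 699)*(-13 - 63) = 2510*(-76) = -190760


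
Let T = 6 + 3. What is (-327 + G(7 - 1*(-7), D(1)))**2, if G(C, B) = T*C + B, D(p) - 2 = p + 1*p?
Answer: 38809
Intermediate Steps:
T = 9
D(p) = 2 + 2*p (D(p) = 2 + (p + 1*p) = 2 + (p + p) = 2 + 2*p)
G(C, B) = B + 9*C (G(C, B) = 9*C + B = B + 9*C)
(-327 + G(7 - 1*(-7), D(1)))**2 = (-327 + ((2 + 2*1) + 9*(7 - 1*(-7))))**2 = (-327 + ((2 + 2) + 9*(7 + 7)))**2 = (-327 + (4 + 9*14))**2 = (-327 + (4 + 126))**2 = (-327 + 130)**2 = (-197)**2 = 38809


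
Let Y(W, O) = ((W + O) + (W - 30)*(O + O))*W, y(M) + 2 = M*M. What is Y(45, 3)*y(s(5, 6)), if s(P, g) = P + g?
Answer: 738990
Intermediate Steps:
y(M) = -2 + M² (y(M) = -2 + M*M = -2 + M²)
Y(W, O) = W*(O + W + 2*O*(-30 + W)) (Y(W, O) = ((O + W) + (-30 + W)*(2*O))*W = ((O + W) + 2*O*(-30 + W))*W = (O + W + 2*O*(-30 + W))*W = W*(O + W + 2*O*(-30 + W)))
Y(45, 3)*y(s(5, 6)) = (45*(45 - 59*3 + 2*3*45))*(-2 + (5 + 6)²) = (45*(45 - 177 + 270))*(-2 + 11²) = (45*138)*(-2 + 121) = 6210*119 = 738990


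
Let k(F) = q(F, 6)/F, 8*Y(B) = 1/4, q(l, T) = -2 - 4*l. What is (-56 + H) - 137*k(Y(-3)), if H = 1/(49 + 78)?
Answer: 1176021/127 ≈ 9260.0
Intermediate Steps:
H = 1/127 ≈ 0.0078740
Y(B) = 1/32 (Y(B) = (⅛)/4 = (⅛)*(¼) = 1/32)
k(F) = (-2 - 4*F)/F
(-56 + H) - 137*k(Y(-3)) = (-56 + 1/127) - 137*(-4 - 2/1/32) = -7111/127 - 137*(-4 - 2*32) = -7111/127 - 137*(-4 - 64) = -7111/127 - 137*(-68) = -7111/127 + 9316 = 1176021/127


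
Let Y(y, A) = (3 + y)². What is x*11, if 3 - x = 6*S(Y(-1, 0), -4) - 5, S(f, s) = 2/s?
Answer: 121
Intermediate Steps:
x = 11 (x = 3 - (6*(2/(-4)) - 5) = 3 - (6*(2*(-¼)) - 5) = 3 - (6*(-½) - 5) = 3 - (-3 - 5) = 3 - 1*(-8) = 3 + 8 = 11)
x*11 = 11*11 = 121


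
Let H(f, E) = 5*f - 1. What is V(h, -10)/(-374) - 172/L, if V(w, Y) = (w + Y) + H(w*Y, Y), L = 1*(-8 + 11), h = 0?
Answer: -5845/102 ≈ -57.304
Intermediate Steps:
H(f, E) = -1 + 5*f
L = 3 (L = 1*3 = 3)
V(w, Y) = -1 + Y + w + 5*Y*w (V(w, Y) = (w + Y) + (-1 + 5*(w*Y)) = (Y + w) + (-1 + 5*(Y*w)) = (Y + w) + (-1 + 5*Y*w) = -1 + Y + w + 5*Y*w)
V(h, -10)/(-374) - 172/L = (-1 - 10 + 0 + 5*(-10)*0)/(-374) - 172/3 = (-1 - 10 + 0 + 0)*(-1/374) - 172*⅓ = -11*(-1/374) - 172/3 = 1/34 - 172/3 = -5845/102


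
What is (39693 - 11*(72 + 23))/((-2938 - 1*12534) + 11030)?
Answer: -19324/2221 ≈ -8.7006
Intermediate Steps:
(39693 - 11*(72 + 23))/((-2938 - 1*12534) + 11030) = (39693 - 11*95)/((-2938 - 12534) + 11030) = (39693 - 1045)/(-15472 + 11030) = 38648/(-4442) = 38648*(-1/4442) = -19324/2221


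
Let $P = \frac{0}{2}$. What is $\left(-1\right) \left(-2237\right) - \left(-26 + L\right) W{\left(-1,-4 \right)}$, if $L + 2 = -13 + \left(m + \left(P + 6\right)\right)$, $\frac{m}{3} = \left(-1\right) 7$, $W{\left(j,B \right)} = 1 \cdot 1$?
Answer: $2293$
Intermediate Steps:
$W{\left(j,B \right)} = 1$
$P = 0$ ($P = 0 \cdot \frac{1}{2} = 0$)
$m = -21$ ($m = 3 \left(\left(-1\right) 7\right) = 3 \left(-7\right) = -21$)
$L = -30$ ($L = -2 + \left(-13 + \left(-21 + \left(0 + 6\right)\right)\right) = -2 + \left(-13 + \left(-21 + 6\right)\right) = -2 - 28 = -30$)
$\left(-1\right) \left(-2237\right) - \left(-26 + L\right) W{\left(-1,-4 \right)} = \left(-1\right) \left(-2237\right) - \left(-26 - 30\right) 1 = 2237 - \left(-56\right) 1 = 2237 - -56 = 2237 + 56 = 2293$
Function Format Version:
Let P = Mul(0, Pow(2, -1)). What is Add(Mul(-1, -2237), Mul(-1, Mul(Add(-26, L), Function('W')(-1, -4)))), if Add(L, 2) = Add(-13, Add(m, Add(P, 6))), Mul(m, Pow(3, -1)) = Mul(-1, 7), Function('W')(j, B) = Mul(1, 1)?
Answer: 2293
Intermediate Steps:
Function('W')(j, B) = 1
P = 0 (P = Mul(0, Rational(1, 2)) = 0)
m = -21 (m = Mul(3, Mul(-1, 7)) = Mul(3, -7) = -21)
L = -30 (L = Add(-2, Add(-13, Add(-21, Add(0, 6)))) = Add(-2, Add(-13, Add(-21, 6))) = Add(-2, Add(-13, -15)) = Add(-2, -28) = -30)
Add(Mul(-1, -2237), Mul(-1, Mul(Add(-26, L), Function('W')(-1, -4)))) = Add(Mul(-1, -2237), Mul(-1, Mul(Add(-26, -30), 1))) = Add(2237, Mul(-1, Mul(-56, 1))) = Add(2237, Mul(-1, -56)) = Add(2237, 56) = 2293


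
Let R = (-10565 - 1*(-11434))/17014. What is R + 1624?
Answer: 27631605/17014 ≈ 1624.1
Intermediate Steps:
R = 869/17014 (R = (-10565 + 11434)*(1/17014) = 869*(1/17014) = 869/17014 ≈ 0.051076)
R + 1624 = 869/17014 + 1624 = 27631605/17014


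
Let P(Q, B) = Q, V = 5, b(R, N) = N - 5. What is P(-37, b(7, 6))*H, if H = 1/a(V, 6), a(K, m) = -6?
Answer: 37/6 ≈ 6.1667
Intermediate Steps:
b(R, N) = -5 + N
H = -⅙ (H = 1/(-6) = -⅙ ≈ -0.16667)
P(-37, b(7, 6))*H = -37*(-⅙) = 37/6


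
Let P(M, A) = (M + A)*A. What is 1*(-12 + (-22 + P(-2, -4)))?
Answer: -10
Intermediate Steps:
P(M, A) = A*(A + M) (P(M, A) = (A + M)*A = A*(A + M))
1*(-12 + (-22 + P(-2, -4))) = 1*(-12 + (-22 - 4*(-4 - 2))) = 1*(-12 + (-22 - 4*(-6))) = 1*(-12 + (-22 + 24)) = 1*(-12 + 2) = 1*(-10) = -10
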